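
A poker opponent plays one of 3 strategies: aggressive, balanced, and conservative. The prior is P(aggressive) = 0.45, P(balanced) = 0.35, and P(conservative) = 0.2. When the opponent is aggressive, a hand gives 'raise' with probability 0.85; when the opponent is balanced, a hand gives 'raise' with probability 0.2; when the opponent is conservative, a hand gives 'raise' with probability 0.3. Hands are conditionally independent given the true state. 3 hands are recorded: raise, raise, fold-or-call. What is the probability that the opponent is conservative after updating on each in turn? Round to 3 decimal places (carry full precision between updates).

After 'raise': normaliser = 0.85·0.4500 + 0.2·0.3500 + 0.3·0.2000; P(aggressive) ≈ 0.7463, P(balanced) ≈ 0.1366, P(conservative) ≈ 0.1171
After 'raise': normaliser = 0.85·0.7463 + 0.2·0.1366 + 0.3·0.1171; P(aggressive) ≈ 0.9104, P(balanced) ≈ 0.0392, P(conservative) ≈ 0.0504
After 'fold-or-call': normaliser = 0.15·0.9104 + 0.8·0.0392 + 0.7·0.0504; P(aggressive) ≈ 0.6720, P(balanced) ≈ 0.1543, P(conservative) ≈ 0.1736

0.174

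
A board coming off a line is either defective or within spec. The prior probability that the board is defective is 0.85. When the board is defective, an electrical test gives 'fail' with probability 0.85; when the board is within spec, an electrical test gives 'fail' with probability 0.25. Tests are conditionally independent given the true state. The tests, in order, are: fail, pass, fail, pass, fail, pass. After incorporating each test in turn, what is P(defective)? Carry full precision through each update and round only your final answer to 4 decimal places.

0.6405

After 'fail': P(defective) = 0.85·0.8500 / (0.85·0.8500 + 0.25·0.1500) ≈ 0.9507
After 'pass': P(defective) = 0.15·0.9507 / (0.15·0.9507 + 0.75·0.0493) ≈ 0.7940
After 'fail': P(defective) = 0.85·0.7940 / (0.85·0.7940 + 0.25·0.2060) ≈ 0.9291
After 'pass': P(defective) = 0.15·0.9291 / (0.15·0.9291 + 0.75·0.0709) ≈ 0.7238
After 'fail': P(defective) = 0.85·0.7238 / (0.85·0.7238 + 0.25·0.2762) ≈ 0.8991
After 'pass': P(defective) = 0.15·0.8991 / (0.15·0.8991 + 0.75·0.1009) ≈ 0.6405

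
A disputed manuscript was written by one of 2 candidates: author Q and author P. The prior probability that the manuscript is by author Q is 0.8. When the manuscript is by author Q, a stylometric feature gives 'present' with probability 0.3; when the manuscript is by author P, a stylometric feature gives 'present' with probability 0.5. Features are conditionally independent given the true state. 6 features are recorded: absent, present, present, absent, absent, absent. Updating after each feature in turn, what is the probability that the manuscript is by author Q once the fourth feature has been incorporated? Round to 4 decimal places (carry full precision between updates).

After 'absent': P(author Q) = 0.7·0.8000 / (0.7·0.8000 + 0.5·0.2000) ≈ 0.8485
After 'present': P(author Q) = 0.3·0.8485 / (0.3·0.8485 + 0.5·0.1515) ≈ 0.7706
After 'present': P(author Q) = 0.3·0.7706 / (0.3·0.7706 + 0.5·0.2294) ≈ 0.6684
After 'absent': P(author Q) = 0.7·0.6684 / (0.7·0.6684 + 0.5·0.3316) ≈ 0.7384

0.7384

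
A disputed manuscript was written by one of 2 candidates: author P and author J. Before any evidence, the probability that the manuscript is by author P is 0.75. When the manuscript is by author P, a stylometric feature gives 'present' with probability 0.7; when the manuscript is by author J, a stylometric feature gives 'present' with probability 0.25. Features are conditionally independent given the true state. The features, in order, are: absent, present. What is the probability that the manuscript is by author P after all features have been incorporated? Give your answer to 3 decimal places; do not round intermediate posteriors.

0.771

Each posterior becomes the prior for the next update.
After 'absent': P(author P) = 0.3·0.7500 / (0.3·0.7500 + 0.75·0.2500) ≈ 0.5455
After 'present': P(author P) = 0.7·0.5455 / (0.7·0.5455 + 0.25·0.4545) ≈ 0.7706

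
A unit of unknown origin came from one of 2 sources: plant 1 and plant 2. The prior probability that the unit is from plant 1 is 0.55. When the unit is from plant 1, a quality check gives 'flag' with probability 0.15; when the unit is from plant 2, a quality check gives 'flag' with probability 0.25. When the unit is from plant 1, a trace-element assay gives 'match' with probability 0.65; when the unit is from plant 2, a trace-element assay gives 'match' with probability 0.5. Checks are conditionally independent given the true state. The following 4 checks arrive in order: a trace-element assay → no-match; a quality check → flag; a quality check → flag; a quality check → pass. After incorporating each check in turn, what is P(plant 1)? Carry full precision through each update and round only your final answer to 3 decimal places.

After a trace-element assay='no-match': P(plant 1) = 0.35·0.5500 / (0.35·0.5500 + 0.5·0.4500) ≈ 0.4611
After a quality check='flag': P(plant 1) = 0.15·0.4611 / (0.15·0.4611 + 0.25·0.5389) ≈ 0.3392
After a quality check='flag': P(plant 1) = 0.15·0.3392 / (0.15·0.3392 + 0.25·0.6608) ≈ 0.2355
After a quality check='pass': P(plant 1) = 0.85·0.2355 / (0.85·0.2355 + 0.75·0.7645) ≈ 0.2587

0.259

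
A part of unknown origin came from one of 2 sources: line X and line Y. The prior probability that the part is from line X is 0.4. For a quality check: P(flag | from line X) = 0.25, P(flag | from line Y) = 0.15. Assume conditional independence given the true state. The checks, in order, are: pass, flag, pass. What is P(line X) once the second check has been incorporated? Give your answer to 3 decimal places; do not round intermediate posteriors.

After 'pass': P(line X) = 0.75·0.4000 / (0.75·0.4000 + 0.85·0.6000) ≈ 0.3704
After 'flag': P(line X) = 0.25·0.3704 / (0.25·0.3704 + 0.15·0.6296) ≈ 0.4950

0.495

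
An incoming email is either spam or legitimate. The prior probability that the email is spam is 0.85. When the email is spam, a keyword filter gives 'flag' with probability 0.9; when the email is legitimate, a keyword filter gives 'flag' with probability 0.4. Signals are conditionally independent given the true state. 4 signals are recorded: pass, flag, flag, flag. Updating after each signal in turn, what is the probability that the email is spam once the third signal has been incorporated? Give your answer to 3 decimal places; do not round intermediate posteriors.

0.827

Apply Bayes' rule sequentially, carrying P(spam) forward.
After 'pass': P(spam) = 0.1·0.8500 / (0.1·0.8500 + 0.6·0.1500) ≈ 0.4857
After 'flag': P(spam) = 0.9·0.4857 / (0.9·0.4857 + 0.4·0.5143) ≈ 0.6800
After 'flag': P(spam) = 0.9·0.6800 / (0.9·0.6800 + 0.4·0.3200) ≈ 0.8270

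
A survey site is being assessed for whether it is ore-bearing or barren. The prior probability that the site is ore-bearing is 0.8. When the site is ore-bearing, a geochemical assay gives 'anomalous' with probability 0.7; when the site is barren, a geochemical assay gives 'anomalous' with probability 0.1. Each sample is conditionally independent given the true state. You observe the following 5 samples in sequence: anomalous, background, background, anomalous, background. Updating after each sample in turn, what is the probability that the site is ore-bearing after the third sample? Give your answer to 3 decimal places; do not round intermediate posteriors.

0.757

After 'anomalous': P(ore) = 0.7·0.8000 / (0.7·0.8000 + 0.1·0.2000) ≈ 0.9655
After 'background': P(ore) = 0.3·0.9655 / (0.3·0.9655 + 0.9·0.0345) ≈ 0.9032
After 'background': P(ore) = 0.3·0.9032 / (0.3·0.9032 + 0.9·0.0968) ≈ 0.7568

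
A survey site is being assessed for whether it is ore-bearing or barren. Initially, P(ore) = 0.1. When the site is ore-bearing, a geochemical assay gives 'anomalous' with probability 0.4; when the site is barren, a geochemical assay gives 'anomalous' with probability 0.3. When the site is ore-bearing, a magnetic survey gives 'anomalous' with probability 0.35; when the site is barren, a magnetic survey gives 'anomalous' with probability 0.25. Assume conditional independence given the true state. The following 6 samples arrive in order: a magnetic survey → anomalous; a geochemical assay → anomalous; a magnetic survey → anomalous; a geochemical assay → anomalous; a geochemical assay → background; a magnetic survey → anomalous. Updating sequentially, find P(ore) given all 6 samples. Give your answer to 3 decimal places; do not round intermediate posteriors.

After a magnetic survey='anomalous': P(ore) = 0.35·0.1000 / (0.35·0.1000 + 0.25·0.9000) ≈ 0.1346
After a geochemical assay='anomalous': P(ore) = 0.4·0.1346 / (0.4·0.1346 + 0.3·0.8654) ≈ 0.1718
After a magnetic survey='anomalous': P(ore) = 0.35·0.1718 / (0.35·0.1718 + 0.25·0.8282) ≈ 0.2250
After a geochemical assay='anomalous': P(ore) = 0.4·0.2250 / (0.4·0.2250 + 0.3·0.7750) ≈ 0.2791
After a geochemical assay='background': P(ore) = 0.6·0.2791 / (0.6·0.2791 + 0.7·0.7209) ≈ 0.2492
After a magnetic survey='anomalous': P(ore) = 0.35·0.2492 / (0.35·0.2492 + 0.25·0.7508) ≈ 0.3172

0.317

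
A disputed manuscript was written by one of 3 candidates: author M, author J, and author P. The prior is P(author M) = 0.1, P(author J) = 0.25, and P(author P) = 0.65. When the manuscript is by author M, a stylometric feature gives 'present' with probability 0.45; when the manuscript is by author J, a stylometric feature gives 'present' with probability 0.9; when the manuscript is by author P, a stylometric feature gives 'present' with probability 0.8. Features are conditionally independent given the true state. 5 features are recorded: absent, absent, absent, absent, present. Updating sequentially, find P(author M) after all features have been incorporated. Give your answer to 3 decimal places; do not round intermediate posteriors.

0.828

After 'absent': normaliser = 0.55·0.1000 + 0.1·0.2500 + 0.2·0.6500; P(author M) ≈ 0.2619, P(author J) ≈ 0.1190, P(author P) ≈ 0.6190
After 'absent': normaliser = 0.55·0.2619 + 0.1·0.1190 + 0.2·0.6190; P(author M) ≈ 0.5149, P(author J) ≈ 0.0426, P(author P) ≈ 0.4426
After 'absent': normaliser = 0.55·0.5149 + 0.1·0.0426 + 0.2·0.4426; P(author M) ≈ 0.7533, P(author J) ≈ 0.0113, P(author P) ≈ 0.2354
After 'absent': normaliser = 0.55·0.7533 + 0.1·0.0113 + 0.2·0.2354; P(author M) ≈ 0.8957, P(author J) ≈ 0.0024, P(author P) ≈ 0.1018
After 'present': normaliser = 0.45·0.8957 + 0.9·0.0024 + 0.8·0.1018; P(author M) ≈ 0.8281, P(author J) ≈ 0.0045, P(author P) ≈ 0.1673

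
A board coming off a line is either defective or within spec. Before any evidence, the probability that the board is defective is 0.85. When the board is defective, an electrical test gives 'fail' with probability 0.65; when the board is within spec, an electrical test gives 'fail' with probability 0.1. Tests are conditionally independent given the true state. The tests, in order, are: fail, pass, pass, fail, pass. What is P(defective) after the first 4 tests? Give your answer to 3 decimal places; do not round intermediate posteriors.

After 'fail': P(defective) = 0.65·0.8500 / (0.65·0.8500 + 0.1·0.1500) ≈ 0.9736
After 'pass': P(defective) = 0.35·0.9736 / (0.35·0.9736 + 0.9·0.0264) ≈ 0.9347
After 'pass': P(defective) = 0.35·0.9347 / (0.35·0.9347 + 0.9·0.0653) ≈ 0.8478
After 'fail': P(defective) = 0.65·0.8478 / (0.65·0.8478 + 0.1·0.1522) ≈ 0.9731

0.973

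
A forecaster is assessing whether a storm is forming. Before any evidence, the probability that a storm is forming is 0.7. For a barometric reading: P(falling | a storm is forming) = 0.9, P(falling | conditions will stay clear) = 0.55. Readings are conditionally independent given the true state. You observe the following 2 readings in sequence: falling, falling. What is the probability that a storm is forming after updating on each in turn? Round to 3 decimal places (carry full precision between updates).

0.862

After 'falling': P(storm) = 0.9·0.7000 / (0.9·0.7000 + 0.55·0.3000) ≈ 0.7925
After 'falling': P(storm) = 0.9·0.7925 / (0.9·0.7925 + 0.55·0.2075) ≈ 0.8620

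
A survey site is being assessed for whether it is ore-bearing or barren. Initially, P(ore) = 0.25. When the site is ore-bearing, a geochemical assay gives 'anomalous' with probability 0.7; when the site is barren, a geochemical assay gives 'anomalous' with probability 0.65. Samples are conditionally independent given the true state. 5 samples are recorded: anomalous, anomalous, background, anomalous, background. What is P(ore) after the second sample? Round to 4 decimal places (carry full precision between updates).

0.2788

Apply Bayes' rule sequentially, carrying P(ore) forward.
After 'anomalous': P(ore) = 0.7·0.2500 / (0.7·0.2500 + 0.65·0.7500) ≈ 0.2642
After 'anomalous': P(ore) = 0.7·0.2642 / (0.7·0.2642 + 0.65·0.7358) ≈ 0.2788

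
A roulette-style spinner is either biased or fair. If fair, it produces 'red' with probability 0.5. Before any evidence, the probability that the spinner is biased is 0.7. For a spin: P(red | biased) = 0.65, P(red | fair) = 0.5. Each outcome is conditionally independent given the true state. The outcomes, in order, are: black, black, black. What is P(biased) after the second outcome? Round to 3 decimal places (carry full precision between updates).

After 'black': P(biased) = 0.35·0.7000 / (0.35·0.7000 + 0.5·0.3000) ≈ 0.6203
After 'black': P(biased) = 0.35·0.6203 / (0.35·0.6203 + 0.5·0.3797) ≈ 0.5334

0.533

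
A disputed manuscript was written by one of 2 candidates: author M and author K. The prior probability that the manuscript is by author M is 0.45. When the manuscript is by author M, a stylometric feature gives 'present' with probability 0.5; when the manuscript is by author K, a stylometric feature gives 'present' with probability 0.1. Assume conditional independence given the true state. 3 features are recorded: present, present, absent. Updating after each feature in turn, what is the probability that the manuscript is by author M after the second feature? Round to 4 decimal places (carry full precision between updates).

0.9534

After 'present': P(author M) = 0.5·0.4500 / (0.5·0.4500 + 0.1·0.5500) ≈ 0.8036
After 'present': P(author M) = 0.5·0.8036 / (0.5·0.8036 + 0.1·0.1964) ≈ 0.9534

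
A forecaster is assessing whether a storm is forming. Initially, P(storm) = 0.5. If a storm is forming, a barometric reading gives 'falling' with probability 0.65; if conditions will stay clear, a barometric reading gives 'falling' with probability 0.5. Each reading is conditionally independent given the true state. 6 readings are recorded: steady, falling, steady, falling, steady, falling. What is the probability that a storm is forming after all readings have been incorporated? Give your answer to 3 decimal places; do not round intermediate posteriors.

0.430

Apply Bayes' rule sequentially, carrying P(storm) forward.
After 'steady': P(storm) = 0.35·0.5000 / (0.35·0.5000 + 0.5·0.5000) ≈ 0.4118
After 'falling': P(storm) = 0.65·0.4118 / (0.65·0.4118 + 0.5·0.5882) ≈ 0.4764
After 'steady': P(storm) = 0.35·0.4764 / (0.35·0.4764 + 0.5·0.5236) ≈ 0.3891
After 'falling': P(storm) = 0.65·0.3891 / (0.65·0.3891 + 0.5·0.6109) ≈ 0.4530
After 'steady': P(storm) = 0.35·0.4530 / (0.35·0.4530 + 0.5·0.5470) ≈ 0.3670
After 'falling': P(storm) = 0.65·0.3670 / (0.65·0.3670 + 0.5·0.6330) ≈ 0.4297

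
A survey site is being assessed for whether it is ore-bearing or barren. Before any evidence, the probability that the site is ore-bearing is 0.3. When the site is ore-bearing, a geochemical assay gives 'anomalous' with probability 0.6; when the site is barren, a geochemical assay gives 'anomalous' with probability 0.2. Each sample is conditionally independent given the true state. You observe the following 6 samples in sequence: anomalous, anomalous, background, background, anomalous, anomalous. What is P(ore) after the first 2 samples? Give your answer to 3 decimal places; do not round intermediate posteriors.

After 'anomalous': P(ore) = 0.6·0.3000 / (0.6·0.3000 + 0.2·0.7000) ≈ 0.5625
After 'anomalous': P(ore) = 0.6·0.5625 / (0.6·0.5625 + 0.2·0.4375) ≈ 0.7941

0.794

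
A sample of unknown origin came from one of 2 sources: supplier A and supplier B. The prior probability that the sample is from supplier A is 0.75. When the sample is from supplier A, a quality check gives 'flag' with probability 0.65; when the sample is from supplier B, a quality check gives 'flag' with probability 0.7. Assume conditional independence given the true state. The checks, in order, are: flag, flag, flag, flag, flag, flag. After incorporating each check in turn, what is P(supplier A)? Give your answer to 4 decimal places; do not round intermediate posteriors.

After 'flag': P(supplier A) = 0.65·0.7500 / (0.65·0.7500 + 0.7·0.2500) ≈ 0.7358
After 'flag': P(supplier A) = 0.65·0.7358 / (0.65·0.7358 + 0.7·0.2642) ≈ 0.7212
After 'flag': P(supplier A) = 0.65·0.7212 / (0.65·0.7212 + 0.7·0.2788) ≈ 0.7061
After 'flag': P(supplier A) = 0.65·0.7061 / (0.65·0.7061 + 0.7·0.2939) ≈ 0.6904
After 'flag': P(supplier A) = 0.65·0.6904 / (0.65·0.6904 + 0.7·0.3096) ≈ 0.6744
After 'flag': P(supplier A) = 0.65·0.6744 / (0.65·0.6744 + 0.7·0.3256) ≈ 0.6579

0.6579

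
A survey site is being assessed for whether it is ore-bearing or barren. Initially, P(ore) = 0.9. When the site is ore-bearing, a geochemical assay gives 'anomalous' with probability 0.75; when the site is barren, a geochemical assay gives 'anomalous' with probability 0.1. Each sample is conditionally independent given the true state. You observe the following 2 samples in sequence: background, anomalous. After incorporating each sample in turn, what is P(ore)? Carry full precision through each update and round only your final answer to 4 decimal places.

After 'background': P(ore) = 0.25·0.9000 / (0.25·0.9000 + 0.9·0.1000) ≈ 0.7143
After 'anomalous': P(ore) = 0.75·0.7143 / (0.75·0.7143 + 0.1·0.2857) ≈ 0.9494

0.9494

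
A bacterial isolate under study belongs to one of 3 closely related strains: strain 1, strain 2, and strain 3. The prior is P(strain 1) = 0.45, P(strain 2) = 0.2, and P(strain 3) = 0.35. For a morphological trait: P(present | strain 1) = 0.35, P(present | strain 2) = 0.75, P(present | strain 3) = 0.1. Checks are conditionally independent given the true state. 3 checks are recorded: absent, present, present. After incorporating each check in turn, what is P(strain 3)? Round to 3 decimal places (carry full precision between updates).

0.047

After 'absent': normaliser = 0.65·0.4500 + 0.25·0.2000 + 0.9·0.3500; P(strain 1) ≈ 0.4449, P(strain 2) ≈ 0.0760, P(strain 3) ≈ 0.4791
After 'present': normaliser = 0.35·0.4449 + 0.75·0.0760 + 0.1·0.4791; P(strain 1) ≈ 0.5974, P(strain 2) ≈ 0.2188, P(strain 3) ≈ 0.1838
After 'present': normaliser = 0.35·0.5974 + 0.75·0.2188 + 0.1·0.1838; P(strain 1) ≈ 0.5339, P(strain 2) ≈ 0.4191, P(strain 3) ≈ 0.0469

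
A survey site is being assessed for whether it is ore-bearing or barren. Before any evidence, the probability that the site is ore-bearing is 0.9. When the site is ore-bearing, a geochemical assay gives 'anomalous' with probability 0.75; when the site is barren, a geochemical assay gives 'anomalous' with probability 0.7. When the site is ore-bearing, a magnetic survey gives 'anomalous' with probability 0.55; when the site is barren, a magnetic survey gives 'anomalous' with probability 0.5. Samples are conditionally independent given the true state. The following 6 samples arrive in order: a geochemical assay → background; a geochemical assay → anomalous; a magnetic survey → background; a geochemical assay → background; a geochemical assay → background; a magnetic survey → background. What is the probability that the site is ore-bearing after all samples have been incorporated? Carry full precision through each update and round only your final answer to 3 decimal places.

0.819

Each posterior becomes the prior for the next update.
After a geochemical assay='background': P(ore) = 0.25·0.9000 / (0.25·0.9000 + 0.3·0.1000) ≈ 0.8824
After a geochemical assay='anomalous': P(ore) = 0.75·0.8824 / (0.75·0.8824 + 0.7·0.1176) ≈ 0.8893
After a magnetic survey='background': P(ore) = 0.45·0.8893 / (0.45·0.8893 + 0.5·0.1107) ≈ 0.8785
After a geochemical assay='background': P(ore) = 0.25·0.8785 / (0.25·0.8785 + 0.3·0.1215) ≈ 0.8577
After a geochemical assay='background': P(ore) = 0.25·0.8577 / (0.25·0.8577 + 0.3·0.1423) ≈ 0.8340
After a magnetic survey='background': P(ore) = 0.45·0.8340 / (0.45·0.8340 + 0.5·0.1660) ≈ 0.8188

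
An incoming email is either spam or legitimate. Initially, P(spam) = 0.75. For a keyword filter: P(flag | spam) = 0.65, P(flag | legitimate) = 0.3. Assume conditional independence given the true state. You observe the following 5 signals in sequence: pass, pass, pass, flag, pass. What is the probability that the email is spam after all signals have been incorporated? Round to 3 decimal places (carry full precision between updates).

0.289

After 'pass': P(spam) = 0.35·0.7500 / (0.35·0.7500 + 0.7·0.2500) ≈ 0.6000
After 'pass': P(spam) = 0.35·0.6000 / (0.35·0.6000 + 0.7·0.4000) ≈ 0.4286
After 'pass': P(spam) = 0.35·0.4286 / (0.35·0.4286 + 0.7·0.5714) ≈ 0.2727
After 'flag': P(spam) = 0.65·0.2727 / (0.65·0.2727 + 0.3·0.7273) ≈ 0.4483
After 'pass': P(spam) = 0.35·0.4483 / (0.35·0.4483 + 0.7·0.5517) ≈ 0.2889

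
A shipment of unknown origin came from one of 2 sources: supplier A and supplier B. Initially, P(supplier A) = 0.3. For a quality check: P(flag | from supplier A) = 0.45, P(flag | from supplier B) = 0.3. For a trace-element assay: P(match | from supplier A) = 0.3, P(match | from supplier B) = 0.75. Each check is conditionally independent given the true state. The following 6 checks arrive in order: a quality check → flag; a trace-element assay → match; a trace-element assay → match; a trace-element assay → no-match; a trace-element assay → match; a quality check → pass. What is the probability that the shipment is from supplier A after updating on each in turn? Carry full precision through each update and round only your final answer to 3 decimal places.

0.083

Each posterior becomes the prior for the next update.
After a quality check='flag': P(supplier A) = 0.45·0.3000 / (0.45·0.3000 + 0.3·0.7000) ≈ 0.3913
After a trace-element assay='match': P(supplier A) = 0.3·0.3913 / (0.3·0.3913 + 0.75·0.6087) ≈ 0.2045
After a trace-element assay='match': P(supplier A) = 0.3·0.2045 / (0.3·0.2045 + 0.75·0.7955) ≈ 0.0933
After a trace-element assay='no-match': P(supplier A) = 0.7·0.0933 / (0.7·0.0933 + 0.25·0.9067) ≈ 0.2236
After a trace-element assay='match': P(supplier A) = 0.3·0.2236 / (0.3·0.2236 + 0.75·0.7764) ≈ 0.1033
After a quality check='pass': P(supplier A) = 0.55·0.1033 / (0.55·0.1033 + 0.7·0.8967) ≈ 0.0830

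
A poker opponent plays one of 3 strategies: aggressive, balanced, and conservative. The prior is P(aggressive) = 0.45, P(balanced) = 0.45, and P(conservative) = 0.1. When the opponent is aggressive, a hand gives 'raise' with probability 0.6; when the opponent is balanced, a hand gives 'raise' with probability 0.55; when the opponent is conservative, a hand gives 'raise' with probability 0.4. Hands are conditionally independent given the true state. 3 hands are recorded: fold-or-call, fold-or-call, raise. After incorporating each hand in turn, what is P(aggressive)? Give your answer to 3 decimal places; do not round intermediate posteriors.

0.401

After 'fold-or-call': normaliser = 0.4·0.4500 + 0.45·0.4500 + 0.6·0.1000; P(aggressive) ≈ 0.4068, P(balanced) ≈ 0.4576, P(conservative) ≈ 0.1356
After 'fold-or-call': normaliser = 0.4·0.4068 + 0.45·0.4576 + 0.6·0.1356; P(aggressive) ≈ 0.3616, P(balanced) ≈ 0.4576, P(conservative) ≈ 0.1808
After 'raise': normaliser = 0.6·0.3616 + 0.55·0.4576 + 0.4·0.1808; P(aggressive) ≈ 0.4010, P(balanced) ≈ 0.4653, P(conservative) ≈ 0.1337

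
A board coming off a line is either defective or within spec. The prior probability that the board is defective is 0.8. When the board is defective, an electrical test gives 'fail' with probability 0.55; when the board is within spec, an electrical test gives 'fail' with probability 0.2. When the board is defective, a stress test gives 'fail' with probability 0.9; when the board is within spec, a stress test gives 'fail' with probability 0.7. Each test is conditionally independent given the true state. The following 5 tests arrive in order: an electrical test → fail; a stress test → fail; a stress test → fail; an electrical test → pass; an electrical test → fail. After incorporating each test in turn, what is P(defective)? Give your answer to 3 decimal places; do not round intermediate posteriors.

After an electrical test='fail': P(defective) = 0.55·0.8000 / (0.55·0.8000 + 0.2·0.2000) ≈ 0.9167
After a stress test='fail': P(defective) = 0.9·0.9167 / (0.9·0.9167 + 0.7·0.0833) ≈ 0.9340
After a stress test='fail': P(defective) = 0.9·0.9340 / (0.9·0.9340 + 0.7·0.0660) ≈ 0.9479
After an electrical test='pass': P(defective) = 0.45·0.9479 / (0.45·0.9479 + 0.8·0.0521) ≈ 0.9109
After an electrical test='fail': P(defective) = 0.55·0.9109 / (0.55·0.9109 + 0.2·0.0891) ≈ 0.9657

0.966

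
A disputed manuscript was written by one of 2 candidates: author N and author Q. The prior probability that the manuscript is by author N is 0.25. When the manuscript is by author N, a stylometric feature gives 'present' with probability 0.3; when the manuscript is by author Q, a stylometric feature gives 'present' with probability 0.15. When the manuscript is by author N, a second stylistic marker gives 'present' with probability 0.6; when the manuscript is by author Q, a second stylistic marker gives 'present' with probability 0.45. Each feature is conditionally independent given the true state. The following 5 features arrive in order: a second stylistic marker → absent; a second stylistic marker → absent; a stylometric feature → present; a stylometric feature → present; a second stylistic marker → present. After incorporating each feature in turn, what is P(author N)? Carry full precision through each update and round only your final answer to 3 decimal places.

0.485

After a second stylistic marker='absent': P(author N) = 0.4·0.2500 / (0.4·0.2500 + 0.55·0.7500) ≈ 0.1951
After a second stylistic marker='absent': P(author N) = 0.4·0.1951 / (0.4·0.1951 + 0.55·0.8049) ≈ 0.1499
After a stylometric feature='present': P(author N) = 0.3·0.1499 / (0.3·0.1499 + 0.15·0.8501) ≈ 0.2607
After a stylometric feature='present': P(author N) = 0.3·0.2607 / (0.3·0.2607 + 0.15·0.7393) ≈ 0.4136
After a second stylistic marker='present': P(author N) = 0.6·0.4136 / (0.6·0.4136 + 0.45·0.5864) ≈ 0.4846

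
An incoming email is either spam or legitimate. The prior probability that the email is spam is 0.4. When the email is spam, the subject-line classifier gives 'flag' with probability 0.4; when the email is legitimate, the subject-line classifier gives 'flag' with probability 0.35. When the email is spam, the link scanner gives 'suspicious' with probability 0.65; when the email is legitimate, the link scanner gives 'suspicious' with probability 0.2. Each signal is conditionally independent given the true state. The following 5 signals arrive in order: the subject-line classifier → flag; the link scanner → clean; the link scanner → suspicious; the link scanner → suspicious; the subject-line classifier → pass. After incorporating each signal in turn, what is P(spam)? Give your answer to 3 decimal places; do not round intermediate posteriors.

After the subject-line classifier='flag': P(spam) = 0.4·0.4000 / (0.4·0.4000 + 0.35·0.6000) ≈ 0.4324
After the link scanner='clean': P(spam) = 0.35·0.4324 / (0.35·0.4324 + 0.8·0.5676) ≈ 0.2500
After the link scanner='suspicious': P(spam) = 0.65·0.2500 / (0.65·0.2500 + 0.2·0.7500) ≈ 0.5200
After the link scanner='suspicious': P(spam) = 0.65·0.5200 / (0.65·0.5200 + 0.2·0.4800) ≈ 0.7788
After the subject-line classifier='pass': P(spam) = 0.6·0.7788 / (0.6·0.7788 + 0.65·0.2212) ≈ 0.7647

0.765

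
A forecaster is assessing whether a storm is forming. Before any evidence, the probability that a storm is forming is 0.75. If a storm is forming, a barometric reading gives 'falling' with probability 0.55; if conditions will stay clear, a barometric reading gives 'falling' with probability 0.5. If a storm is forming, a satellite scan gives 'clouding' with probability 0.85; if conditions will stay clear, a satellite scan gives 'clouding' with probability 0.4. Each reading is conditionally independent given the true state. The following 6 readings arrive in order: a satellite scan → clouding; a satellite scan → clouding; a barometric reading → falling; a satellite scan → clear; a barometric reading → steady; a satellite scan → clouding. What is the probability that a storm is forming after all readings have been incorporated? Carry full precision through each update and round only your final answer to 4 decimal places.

After a satellite scan='clouding': P(storm) = 0.85·0.7500 / (0.85·0.7500 + 0.4·0.2500) ≈ 0.8644
After a satellite scan='clouding': P(storm) = 0.85·0.8644 / (0.85·0.8644 + 0.4·0.1356) ≈ 0.9313
After a barometric reading='falling': P(storm) = 0.55·0.9313 / (0.55·0.9313 + 0.5·0.0687) ≈ 0.9371
After a satellite scan='clear': P(storm) = 0.15·0.9371 / (0.15·0.9371 + 0.6·0.0629) ≈ 0.7884
After a barometric reading='steady': P(storm) = 0.45·0.7884 / (0.45·0.7884 + 0.5·0.2116) ≈ 0.7703
After a satellite scan='clouding': P(storm) = 0.85·0.7703 / (0.85·0.7703 + 0.4·0.2297) ≈ 0.8769

0.8769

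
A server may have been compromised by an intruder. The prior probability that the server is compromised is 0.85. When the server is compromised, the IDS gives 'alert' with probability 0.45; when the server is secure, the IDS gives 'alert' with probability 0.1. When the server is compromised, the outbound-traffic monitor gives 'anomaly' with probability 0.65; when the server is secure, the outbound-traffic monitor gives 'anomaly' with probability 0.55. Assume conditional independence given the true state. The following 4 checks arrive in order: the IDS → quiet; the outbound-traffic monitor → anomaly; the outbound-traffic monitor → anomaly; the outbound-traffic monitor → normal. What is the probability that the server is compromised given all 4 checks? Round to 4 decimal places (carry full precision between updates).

After the IDS='quiet': P(compromised) = 0.55·0.8500 / (0.55·0.8500 + 0.9·0.1500) ≈ 0.7759
After the outbound-traffic monitor='anomaly': P(compromised) = 0.65·0.7759 / (0.65·0.7759 + 0.55·0.2241) ≈ 0.8036
After the outbound-traffic monitor='anomaly': P(compromised) = 0.65·0.8036 / (0.65·0.8036 + 0.55·0.1964) ≈ 0.8287
After the outbound-traffic monitor='normal': P(compromised) = 0.35·0.8287 / (0.35·0.8287 + 0.45·0.1713) ≈ 0.7900

0.7900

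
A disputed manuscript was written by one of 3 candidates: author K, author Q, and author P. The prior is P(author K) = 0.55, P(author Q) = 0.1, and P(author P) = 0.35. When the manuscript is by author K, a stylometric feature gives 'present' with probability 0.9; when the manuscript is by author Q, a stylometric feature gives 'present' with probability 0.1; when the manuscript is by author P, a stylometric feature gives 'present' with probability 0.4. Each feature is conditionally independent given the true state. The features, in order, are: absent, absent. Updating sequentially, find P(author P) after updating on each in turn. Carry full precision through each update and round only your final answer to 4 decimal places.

After 'absent': normaliser = 0.1·0.5500 + 0.9·0.1000 + 0.6·0.3500; P(author K) ≈ 0.1549, P(author Q) ≈ 0.2535, P(author P) ≈ 0.5915
After 'absent': normaliser = 0.1·0.1549 + 0.9·0.2535 + 0.6·0.5915; P(author K) ≈ 0.0259, P(author Q) ≈ 0.3812, P(author P) ≈ 0.5929

0.5929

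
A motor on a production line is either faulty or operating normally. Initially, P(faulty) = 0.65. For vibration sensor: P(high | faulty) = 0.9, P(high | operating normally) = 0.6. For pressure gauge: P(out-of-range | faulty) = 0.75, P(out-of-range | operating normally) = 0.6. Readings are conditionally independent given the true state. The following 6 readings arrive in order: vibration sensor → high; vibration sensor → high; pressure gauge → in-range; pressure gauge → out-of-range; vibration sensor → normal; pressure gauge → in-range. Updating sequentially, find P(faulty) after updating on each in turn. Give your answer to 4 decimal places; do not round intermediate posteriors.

Each posterior becomes the prior for the next update.
After vibration sensor='high': P(faulty) = 0.9·0.6500 / (0.9·0.6500 + 0.6·0.3500) ≈ 0.7358
After vibration sensor='high': P(faulty) = 0.9·0.7358 / (0.9·0.7358 + 0.6·0.2642) ≈ 0.8069
After pressure gauge='in-range': P(faulty) = 0.25·0.8069 / (0.25·0.8069 + 0.4·0.1931) ≈ 0.7231
After pressure gauge='out-of-range': P(faulty) = 0.75·0.7231 / (0.75·0.7231 + 0.6·0.2769) ≈ 0.7655
After vibration sensor='normal': P(faulty) = 0.1·0.7655 / (0.1·0.7655 + 0.4·0.2345) ≈ 0.4494
After pressure gauge='in-range': P(faulty) = 0.25·0.4494 / (0.25·0.4494 + 0.4·0.5506) ≈ 0.3378

0.3378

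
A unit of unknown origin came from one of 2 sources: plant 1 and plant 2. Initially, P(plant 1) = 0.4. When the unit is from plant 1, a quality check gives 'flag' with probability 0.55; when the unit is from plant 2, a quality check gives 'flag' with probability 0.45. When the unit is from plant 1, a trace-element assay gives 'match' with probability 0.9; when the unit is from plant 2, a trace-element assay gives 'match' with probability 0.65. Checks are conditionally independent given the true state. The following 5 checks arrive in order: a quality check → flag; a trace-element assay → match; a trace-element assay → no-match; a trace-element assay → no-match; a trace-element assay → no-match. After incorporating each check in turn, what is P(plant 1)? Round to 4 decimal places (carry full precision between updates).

After a quality check='flag': P(plant 1) = 0.55·0.4000 / (0.55·0.4000 + 0.45·0.6000) ≈ 0.4490
After a trace-element assay='match': P(plant 1) = 0.9·0.4490 / (0.9·0.4490 + 0.65·0.5510) ≈ 0.5301
After a trace-element assay='no-match': P(plant 1) = 0.1·0.5301 / (0.1·0.5301 + 0.35·0.4699) ≈ 0.2438
After a trace-element assay='no-match': P(plant 1) = 0.1·0.2438 / (0.1·0.2438 + 0.35·0.7562) ≈ 0.0843
After a trace-element assay='no-match': P(plant 1) = 0.1·0.0843 / (0.1·0.0843 + 0.35·0.9157) ≈ 0.0256

0.0256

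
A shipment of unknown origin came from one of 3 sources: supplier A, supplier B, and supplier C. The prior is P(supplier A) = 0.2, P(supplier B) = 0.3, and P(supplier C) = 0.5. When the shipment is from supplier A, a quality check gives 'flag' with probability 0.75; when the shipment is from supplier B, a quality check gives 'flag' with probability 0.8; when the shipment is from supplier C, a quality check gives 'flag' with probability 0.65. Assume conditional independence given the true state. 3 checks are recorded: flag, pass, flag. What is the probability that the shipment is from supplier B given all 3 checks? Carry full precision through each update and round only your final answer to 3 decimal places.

0.273

After 'flag': normaliser = 0.75·0.2000 + 0.8·0.3000 + 0.65·0.5000; P(supplier A) ≈ 0.2098, P(supplier B) ≈ 0.3357, P(supplier C) ≈ 0.4545
After 'pass': normaliser = 0.25·0.2098 + 0.2·0.3357 + 0.35·0.4545; P(supplier A) ≈ 0.1882, P(supplier B) ≈ 0.2409, P(supplier C) ≈ 0.5709
After 'flag': normaliser = 0.75·0.1882 + 0.8·0.2409 + 0.65·0.5709; P(supplier A) ≈ 0.2002, P(supplier B) ≈ 0.2734, P(supplier C) ≈ 0.5264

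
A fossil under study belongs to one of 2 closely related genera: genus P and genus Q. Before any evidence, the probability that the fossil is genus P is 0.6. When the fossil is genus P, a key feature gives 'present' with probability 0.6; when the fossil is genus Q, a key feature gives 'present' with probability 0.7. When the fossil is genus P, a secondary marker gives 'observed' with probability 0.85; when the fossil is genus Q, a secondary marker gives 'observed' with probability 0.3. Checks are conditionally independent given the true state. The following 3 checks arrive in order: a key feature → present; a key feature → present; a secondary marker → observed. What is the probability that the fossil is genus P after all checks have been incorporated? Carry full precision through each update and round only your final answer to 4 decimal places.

0.7574

After a key feature='present': P(genus P) = 0.6·0.6000 / (0.6·0.6000 + 0.7·0.4000) ≈ 0.5625
After a key feature='present': P(genus P) = 0.6·0.5625 / (0.6·0.5625 + 0.7·0.4375) ≈ 0.5243
After a secondary marker='observed': P(genus P) = 0.85·0.5243 / (0.85·0.5243 + 0.3·0.4757) ≈ 0.7574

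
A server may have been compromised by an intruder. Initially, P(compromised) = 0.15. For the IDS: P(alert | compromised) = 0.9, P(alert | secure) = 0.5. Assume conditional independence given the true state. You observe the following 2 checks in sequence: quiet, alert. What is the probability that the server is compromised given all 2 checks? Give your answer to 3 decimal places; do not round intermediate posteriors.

After 'quiet': P(compromised) = 0.1·0.1500 / (0.1·0.1500 + 0.5·0.8500) ≈ 0.0341
After 'alert': P(compromised) = 0.9·0.0341 / (0.9·0.0341 + 0.5·0.9659) ≈ 0.0597

0.060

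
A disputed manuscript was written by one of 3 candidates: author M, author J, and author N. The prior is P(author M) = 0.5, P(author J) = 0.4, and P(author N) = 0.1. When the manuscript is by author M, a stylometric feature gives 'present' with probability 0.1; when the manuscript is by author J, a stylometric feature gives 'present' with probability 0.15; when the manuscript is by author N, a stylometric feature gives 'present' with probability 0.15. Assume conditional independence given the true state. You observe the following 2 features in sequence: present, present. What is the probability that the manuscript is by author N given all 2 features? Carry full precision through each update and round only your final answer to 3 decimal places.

After 'present': normaliser = 0.1·0.5000 + 0.15·0.4000 + 0.15·0.1000; P(author M) ≈ 0.4000, P(author J) ≈ 0.4800, P(author N) ≈ 0.1200
After 'present': normaliser = 0.1·0.4000 + 0.15·0.4800 + 0.15·0.1200; P(author M) ≈ 0.3077, P(author J) ≈ 0.5538, P(author N) ≈ 0.1385

0.138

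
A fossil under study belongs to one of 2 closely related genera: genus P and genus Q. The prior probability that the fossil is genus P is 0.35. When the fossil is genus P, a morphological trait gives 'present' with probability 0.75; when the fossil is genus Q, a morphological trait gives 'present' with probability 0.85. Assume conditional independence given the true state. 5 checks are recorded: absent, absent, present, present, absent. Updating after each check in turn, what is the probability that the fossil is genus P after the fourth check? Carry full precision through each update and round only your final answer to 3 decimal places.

0.538

Each posterior becomes the prior for the next update.
After 'absent': P(genus P) = 0.25·0.3500 / (0.25·0.3500 + 0.15·0.6500) ≈ 0.4730
After 'absent': P(genus P) = 0.25·0.4730 / (0.25·0.4730 + 0.15·0.5270) ≈ 0.5993
After 'present': P(genus P) = 0.75·0.5993 / (0.75·0.5993 + 0.85·0.4007) ≈ 0.5689
After 'present': P(genus P) = 0.75·0.5689 / (0.75·0.5689 + 0.85·0.4311) ≈ 0.5380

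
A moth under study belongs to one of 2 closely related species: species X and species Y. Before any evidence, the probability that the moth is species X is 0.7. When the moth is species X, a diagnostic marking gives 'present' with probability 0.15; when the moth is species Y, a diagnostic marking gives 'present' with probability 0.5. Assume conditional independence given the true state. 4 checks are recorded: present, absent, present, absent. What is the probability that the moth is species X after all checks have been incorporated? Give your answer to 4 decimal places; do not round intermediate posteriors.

0.3777

After 'present': P(species X) = 0.15·0.7000 / (0.15·0.7000 + 0.5·0.3000) ≈ 0.4118
After 'absent': P(species X) = 0.85·0.4118 / (0.85·0.4118 + 0.5·0.5882) ≈ 0.5434
After 'present': P(species X) = 0.15·0.5434 / (0.15·0.5434 + 0.5·0.4566) ≈ 0.2631
After 'absent': P(species X) = 0.85·0.2631 / (0.85·0.2631 + 0.5·0.7369) ≈ 0.3777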